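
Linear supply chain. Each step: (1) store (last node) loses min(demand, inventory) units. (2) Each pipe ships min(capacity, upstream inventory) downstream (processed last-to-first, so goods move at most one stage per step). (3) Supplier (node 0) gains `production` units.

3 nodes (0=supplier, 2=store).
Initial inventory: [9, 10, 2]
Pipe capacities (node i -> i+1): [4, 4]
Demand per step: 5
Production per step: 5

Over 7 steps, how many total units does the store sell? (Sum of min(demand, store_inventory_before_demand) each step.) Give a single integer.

Step 1: sold=2 (running total=2) -> [10 10 4]
Step 2: sold=4 (running total=6) -> [11 10 4]
Step 3: sold=4 (running total=10) -> [12 10 4]
Step 4: sold=4 (running total=14) -> [13 10 4]
Step 5: sold=4 (running total=18) -> [14 10 4]
Step 6: sold=4 (running total=22) -> [15 10 4]
Step 7: sold=4 (running total=26) -> [16 10 4]

Answer: 26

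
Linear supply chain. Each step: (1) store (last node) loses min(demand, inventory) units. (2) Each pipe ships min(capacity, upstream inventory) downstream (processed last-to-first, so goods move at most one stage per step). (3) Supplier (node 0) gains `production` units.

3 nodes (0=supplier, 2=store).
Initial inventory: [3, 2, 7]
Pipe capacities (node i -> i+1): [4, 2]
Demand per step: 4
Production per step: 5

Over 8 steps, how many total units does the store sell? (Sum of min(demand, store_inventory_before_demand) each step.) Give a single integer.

Step 1: sold=4 (running total=4) -> [5 3 5]
Step 2: sold=4 (running total=8) -> [6 5 3]
Step 3: sold=3 (running total=11) -> [7 7 2]
Step 4: sold=2 (running total=13) -> [8 9 2]
Step 5: sold=2 (running total=15) -> [9 11 2]
Step 6: sold=2 (running total=17) -> [10 13 2]
Step 7: sold=2 (running total=19) -> [11 15 2]
Step 8: sold=2 (running total=21) -> [12 17 2]

Answer: 21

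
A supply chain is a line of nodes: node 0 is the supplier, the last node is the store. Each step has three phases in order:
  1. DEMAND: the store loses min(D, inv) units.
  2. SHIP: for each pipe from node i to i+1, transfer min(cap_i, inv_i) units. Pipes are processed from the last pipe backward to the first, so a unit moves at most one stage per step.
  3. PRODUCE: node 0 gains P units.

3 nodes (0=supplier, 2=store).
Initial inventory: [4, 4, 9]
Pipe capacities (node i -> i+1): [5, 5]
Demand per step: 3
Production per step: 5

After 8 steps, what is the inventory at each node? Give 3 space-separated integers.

Step 1: demand=3,sold=3 ship[1->2]=4 ship[0->1]=4 prod=5 -> inv=[5 4 10]
Step 2: demand=3,sold=3 ship[1->2]=4 ship[0->1]=5 prod=5 -> inv=[5 5 11]
Step 3: demand=3,sold=3 ship[1->2]=5 ship[0->1]=5 prod=5 -> inv=[5 5 13]
Step 4: demand=3,sold=3 ship[1->2]=5 ship[0->1]=5 prod=5 -> inv=[5 5 15]
Step 5: demand=3,sold=3 ship[1->2]=5 ship[0->1]=5 prod=5 -> inv=[5 5 17]
Step 6: demand=3,sold=3 ship[1->2]=5 ship[0->1]=5 prod=5 -> inv=[5 5 19]
Step 7: demand=3,sold=3 ship[1->2]=5 ship[0->1]=5 prod=5 -> inv=[5 5 21]
Step 8: demand=3,sold=3 ship[1->2]=5 ship[0->1]=5 prod=5 -> inv=[5 5 23]

5 5 23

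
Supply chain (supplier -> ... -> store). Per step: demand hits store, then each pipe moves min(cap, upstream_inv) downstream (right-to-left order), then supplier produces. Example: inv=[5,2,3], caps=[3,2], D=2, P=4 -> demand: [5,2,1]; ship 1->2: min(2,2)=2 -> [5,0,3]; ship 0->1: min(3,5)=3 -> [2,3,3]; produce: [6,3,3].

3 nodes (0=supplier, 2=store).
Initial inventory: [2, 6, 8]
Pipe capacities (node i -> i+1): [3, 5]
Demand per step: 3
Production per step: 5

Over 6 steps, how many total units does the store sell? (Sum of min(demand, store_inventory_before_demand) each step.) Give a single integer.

Answer: 18

Derivation:
Step 1: sold=3 (running total=3) -> [5 3 10]
Step 2: sold=3 (running total=6) -> [7 3 10]
Step 3: sold=3 (running total=9) -> [9 3 10]
Step 4: sold=3 (running total=12) -> [11 3 10]
Step 5: sold=3 (running total=15) -> [13 3 10]
Step 6: sold=3 (running total=18) -> [15 3 10]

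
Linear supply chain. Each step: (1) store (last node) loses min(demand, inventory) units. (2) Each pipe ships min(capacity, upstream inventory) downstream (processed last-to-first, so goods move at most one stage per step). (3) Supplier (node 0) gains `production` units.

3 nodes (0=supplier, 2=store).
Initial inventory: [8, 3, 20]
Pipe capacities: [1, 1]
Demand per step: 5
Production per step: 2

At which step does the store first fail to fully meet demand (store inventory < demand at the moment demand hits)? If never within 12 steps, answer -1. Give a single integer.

Step 1: demand=5,sold=5 ship[1->2]=1 ship[0->1]=1 prod=2 -> [9 3 16]
Step 2: demand=5,sold=5 ship[1->2]=1 ship[0->1]=1 prod=2 -> [10 3 12]
Step 3: demand=5,sold=5 ship[1->2]=1 ship[0->1]=1 prod=2 -> [11 3 8]
Step 4: demand=5,sold=5 ship[1->2]=1 ship[0->1]=1 prod=2 -> [12 3 4]
Step 5: demand=5,sold=4 ship[1->2]=1 ship[0->1]=1 prod=2 -> [13 3 1]
Step 6: demand=5,sold=1 ship[1->2]=1 ship[0->1]=1 prod=2 -> [14 3 1]
Step 7: demand=5,sold=1 ship[1->2]=1 ship[0->1]=1 prod=2 -> [15 3 1]
Step 8: demand=5,sold=1 ship[1->2]=1 ship[0->1]=1 prod=2 -> [16 3 1]
Step 9: demand=5,sold=1 ship[1->2]=1 ship[0->1]=1 prod=2 -> [17 3 1]
Step 10: demand=5,sold=1 ship[1->2]=1 ship[0->1]=1 prod=2 -> [18 3 1]
Step 11: demand=5,sold=1 ship[1->2]=1 ship[0->1]=1 prod=2 -> [19 3 1]
Step 12: demand=5,sold=1 ship[1->2]=1 ship[0->1]=1 prod=2 -> [20 3 1]
First stockout at step 5

5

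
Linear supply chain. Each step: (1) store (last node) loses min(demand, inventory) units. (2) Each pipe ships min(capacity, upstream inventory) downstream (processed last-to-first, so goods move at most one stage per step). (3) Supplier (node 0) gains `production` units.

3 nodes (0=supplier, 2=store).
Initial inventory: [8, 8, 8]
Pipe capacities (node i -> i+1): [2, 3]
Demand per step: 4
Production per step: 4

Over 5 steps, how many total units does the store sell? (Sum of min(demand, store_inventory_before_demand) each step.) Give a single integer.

Step 1: sold=4 (running total=4) -> [10 7 7]
Step 2: sold=4 (running total=8) -> [12 6 6]
Step 3: sold=4 (running total=12) -> [14 5 5]
Step 4: sold=4 (running total=16) -> [16 4 4]
Step 5: sold=4 (running total=20) -> [18 3 3]

Answer: 20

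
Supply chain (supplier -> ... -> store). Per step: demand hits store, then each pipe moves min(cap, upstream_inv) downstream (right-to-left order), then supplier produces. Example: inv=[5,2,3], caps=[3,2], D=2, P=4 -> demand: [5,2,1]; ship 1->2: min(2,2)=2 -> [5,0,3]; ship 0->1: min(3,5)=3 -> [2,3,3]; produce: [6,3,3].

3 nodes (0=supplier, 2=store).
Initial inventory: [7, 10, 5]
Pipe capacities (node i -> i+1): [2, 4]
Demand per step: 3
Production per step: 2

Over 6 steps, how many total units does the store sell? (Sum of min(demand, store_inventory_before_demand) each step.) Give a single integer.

Answer: 18

Derivation:
Step 1: sold=3 (running total=3) -> [7 8 6]
Step 2: sold=3 (running total=6) -> [7 6 7]
Step 3: sold=3 (running total=9) -> [7 4 8]
Step 4: sold=3 (running total=12) -> [7 2 9]
Step 5: sold=3 (running total=15) -> [7 2 8]
Step 6: sold=3 (running total=18) -> [7 2 7]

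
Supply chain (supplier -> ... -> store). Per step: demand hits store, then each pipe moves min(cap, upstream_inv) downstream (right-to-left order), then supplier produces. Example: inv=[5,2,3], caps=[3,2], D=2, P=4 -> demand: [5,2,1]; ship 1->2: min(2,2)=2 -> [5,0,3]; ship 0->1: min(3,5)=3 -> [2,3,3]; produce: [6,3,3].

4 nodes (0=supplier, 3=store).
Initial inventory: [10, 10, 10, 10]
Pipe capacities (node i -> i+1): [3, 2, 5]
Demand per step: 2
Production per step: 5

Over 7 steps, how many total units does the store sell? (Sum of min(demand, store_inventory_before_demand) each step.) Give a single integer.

Step 1: sold=2 (running total=2) -> [12 11 7 13]
Step 2: sold=2 (running total=4) -> [14 12 4 16]
Step 3: sold=2 (running total=6) -> [16 13 2 18]
Step 4: sold=2 (running total=8) -> [18 14 2 18]
Step 5: sold=2 (running total=10) -> [20 15 2 18]
Step 6: sold=2 (running total=12) -> [22 16 2 18]
Step 7: sold=2 (running total=14) -> [24 17 2 18]

Answer: 14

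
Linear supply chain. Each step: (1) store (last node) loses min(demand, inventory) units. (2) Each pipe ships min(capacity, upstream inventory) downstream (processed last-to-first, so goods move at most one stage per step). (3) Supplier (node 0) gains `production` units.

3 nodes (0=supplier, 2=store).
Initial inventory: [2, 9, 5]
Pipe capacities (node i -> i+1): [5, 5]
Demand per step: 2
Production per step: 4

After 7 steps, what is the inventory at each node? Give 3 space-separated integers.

Step 1: demand=2,sold=2 ship[1->2]=5 ship[0->1]=2 prod=4 -> inv=[4 6 8]
Step 2: demand=2,sold=2 ship[1->2]=5 ship[0->1]=4 prod=4 -> inv=[4 5 11]
Step 3: demand=2,sold=2 ship[1->2]=5 ship[0->1]=4 prod=4 -> inv=[4 4 14]
Step 4: demand=2,sold=2 ship[1->2]=4 ship[0->1]=4 prod=4 -> inv=[4 4 16]
Step 5: demand=2,sold=2 ship[1->2]=4 ship[0->1]=4 prod=4 -> inv=[4 4 18]
Step 6: demand=2,sold=2 ship[1->2]=4 ship[0->1]=4 prod=4 -> inv=[4 4 20]
Step 7: demand=2,sold=2 ship[1->2]=4 ship[0->1]=4 prod=4 -> inv=[4 4 22]

4 4 22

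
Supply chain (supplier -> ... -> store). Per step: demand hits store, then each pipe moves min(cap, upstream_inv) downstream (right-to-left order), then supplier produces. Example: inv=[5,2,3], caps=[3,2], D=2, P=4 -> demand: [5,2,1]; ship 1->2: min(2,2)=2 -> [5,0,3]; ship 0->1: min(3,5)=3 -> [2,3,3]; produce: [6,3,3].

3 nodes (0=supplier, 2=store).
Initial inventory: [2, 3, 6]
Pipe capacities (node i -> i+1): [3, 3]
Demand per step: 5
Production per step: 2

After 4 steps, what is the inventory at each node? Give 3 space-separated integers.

Step 1: demand=5,sold=5 ship[1->2]=3 ship[0->1]=2 prod=2 -> inv=[2 2 4]
Step 2: demand=5,sold=4 ship[1->2]=2 ship[0->1]=2 prod=2 -> inv=[2 2 2]
Step 3: demand=5,sold=2 ship[1->2]=2 ship[0->1]=2 prod=2 -> inv=[2 2 2]
Step 4: demand=5,sold=2 ship[1->2]=2 ship[0->1]=2 prod=2 -> inv=[2 2 2]

2 2 2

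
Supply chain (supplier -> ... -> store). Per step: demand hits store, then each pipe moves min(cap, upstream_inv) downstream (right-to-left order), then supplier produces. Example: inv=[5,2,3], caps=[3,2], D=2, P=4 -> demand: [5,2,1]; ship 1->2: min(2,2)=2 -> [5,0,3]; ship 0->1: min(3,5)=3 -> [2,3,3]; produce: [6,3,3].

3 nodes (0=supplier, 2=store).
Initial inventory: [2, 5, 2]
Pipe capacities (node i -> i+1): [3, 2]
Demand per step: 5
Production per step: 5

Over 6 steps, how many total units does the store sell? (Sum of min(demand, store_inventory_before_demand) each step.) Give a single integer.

Step 1: sold=2 (running total=2) -> [5 5 2]
Step 2: sold=2 (running total=4) -> [7 6 2]
Step 3: sold=2 (running total=6) -> [9 7 2]
Step 4: sold=2 (running total=8) -> [11 8 2]
Step 5: sold=2 (running total=10) -> [13 9 2]
Step 6: sold=2 (running total=12) -> [15 10 2]

Answer: 12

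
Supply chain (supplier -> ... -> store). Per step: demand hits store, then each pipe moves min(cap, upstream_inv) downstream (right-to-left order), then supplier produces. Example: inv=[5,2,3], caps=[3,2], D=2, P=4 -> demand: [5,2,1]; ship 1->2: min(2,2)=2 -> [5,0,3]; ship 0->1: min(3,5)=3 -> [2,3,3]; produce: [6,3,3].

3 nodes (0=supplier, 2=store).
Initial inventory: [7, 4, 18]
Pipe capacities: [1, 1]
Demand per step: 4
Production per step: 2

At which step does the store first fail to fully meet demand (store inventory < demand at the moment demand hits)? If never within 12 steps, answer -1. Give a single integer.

Step 1: demand=4,sold=4 ship[1->2]=1 ship[0->1]=1 prod=2 -> [8 4 15]
Step 2: demand=4,sold=4 ship[1->2]=1 ship[0->1]=1 prod=2 -> [9 4 12]
Step 3: demand=4,sold=4 ship[1->2]=1 ship[0->1]=1 prod=2 -> [10 4 9]
Step 4: demand=4,sold=4 ship[1->2]=1 ship[0->1]=1 prod=2 -> [11 4 6]
Step 5: demand=4,sold=4 ship[1->2]=1 ship[0->1]=1 prod=2 -> [12 4 3]
Step 6: demand=4,sold=3 ship[1->2]=1 ship[0->1]=1 prod=2 -> [13 4 1]
Step 7: demand=4,sold=1 ship[1->2]=1 ship[0->1]=1 prod=2 -> [14 4 1]
Step 8: demand=4,sold=1 ship[1->2]=1 ship[0->1]=1 prod=2 -> [15 4 1]
Step 9: demand=4,sold=1 ship[1->2]=1 ship[0->1]=1 prod=2 -> [16 4 1]
Step 10: demand=4,sold=1 ship[1->2]=1 ship[0->1]=1 prod=2 -> [17 4 1]
Step 11: demand=4,sold=1 ship[1->2]=1 ship[0->1]=1 prod=2 -> [18 4 1]
Step 12: demand=4,sold=1 ship[1->2]=1 ship[0->1]=1 prod=2 -> [19 4 1]
First stockout at step 6

6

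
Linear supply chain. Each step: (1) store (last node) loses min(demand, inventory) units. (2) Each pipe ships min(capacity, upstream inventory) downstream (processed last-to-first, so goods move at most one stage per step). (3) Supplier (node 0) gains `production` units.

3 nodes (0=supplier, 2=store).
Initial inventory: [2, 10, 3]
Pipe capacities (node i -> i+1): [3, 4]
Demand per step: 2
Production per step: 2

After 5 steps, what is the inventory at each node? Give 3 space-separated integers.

Step 1: demand=2,sold=2 ship[1->2]=4 ship[0->1]=2 prod=2 -> inv=[2 8 5]
Step 2: demand=2,sold=2 ship[1->2]=4 ship[0->1]=2 prod=2 -> inv=[2 6 7]
Step 3: demand=2,sold=2 ship[1->2]=4 ship[0->1]=2 prod=2 -> inv=[2 4 9]
Step 4: demand=2,sold=2 ship[1->2]=4 ship[0->1]=2 prod=2 -> inv=[2 2 11]
Step 5: demand=2,sold=2 ship[1->2]=2 ship[0->1]=2 prod=2 -> inv=[2 2 11]

2 2 11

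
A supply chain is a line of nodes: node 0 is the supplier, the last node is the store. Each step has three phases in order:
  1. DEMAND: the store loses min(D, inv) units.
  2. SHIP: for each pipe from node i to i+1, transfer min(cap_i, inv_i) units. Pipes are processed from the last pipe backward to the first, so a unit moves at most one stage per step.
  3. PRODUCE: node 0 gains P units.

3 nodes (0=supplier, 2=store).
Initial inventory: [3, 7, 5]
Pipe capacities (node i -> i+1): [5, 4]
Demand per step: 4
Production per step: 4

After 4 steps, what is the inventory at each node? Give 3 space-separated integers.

Step 1: demand=4,sold=4 ship[1->2]=4 ship[0->1]=3 prod=4 -> inv=[4 6 5]
Step 2: demand=4,sold=4 ship[1->2]=4 ship[0->1]=4 prod=4 -> inv=[4 6 5]
Step 3: demand=4,sold=4 ship[1->2]=4 ship[0->1]=4 prod=4 -> inv=[4 6 5]
Step 4: demand=4,sold=4 ship[1->2]=4 ship[0->1]=4 prod=4 -> inv=[4 6 5]

4 6 5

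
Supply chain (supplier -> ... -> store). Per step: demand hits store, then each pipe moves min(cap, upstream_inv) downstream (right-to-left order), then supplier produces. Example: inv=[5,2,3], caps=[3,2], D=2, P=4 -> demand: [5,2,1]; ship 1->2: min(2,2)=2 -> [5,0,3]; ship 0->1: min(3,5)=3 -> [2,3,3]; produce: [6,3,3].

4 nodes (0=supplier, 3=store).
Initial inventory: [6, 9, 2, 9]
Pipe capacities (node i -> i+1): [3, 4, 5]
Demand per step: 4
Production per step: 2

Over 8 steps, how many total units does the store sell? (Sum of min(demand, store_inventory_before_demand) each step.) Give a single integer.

Step 1: sold=4 (running total=4) -> [5 8 4 7]
Step 2: sold=4 (running total=8) -> [4 7 4 7]
Step 3: sold=4 (running total=12) -> [3 6 4 7]
Step 4: sold=4 (running total=16) -> [2 5 4 7]
Step 5: sold=4 (running total=20) -> [2 3 4 7]
Step 6: sold=4 (running total=24) -> [2 2 3 7]
Step 7: sold=4 (running total=28) -> [2 2 2 6]
Step 8: sold=4 (running total=32) -> [2 2 2 4]

Answer: 32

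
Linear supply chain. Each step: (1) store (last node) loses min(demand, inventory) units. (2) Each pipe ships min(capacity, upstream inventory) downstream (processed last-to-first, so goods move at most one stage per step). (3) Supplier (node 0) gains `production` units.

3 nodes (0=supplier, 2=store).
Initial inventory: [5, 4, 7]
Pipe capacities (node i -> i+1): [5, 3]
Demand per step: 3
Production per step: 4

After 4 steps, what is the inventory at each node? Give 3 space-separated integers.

Step 1: demand=3,sold=3 ship[1->2]=3 ship[0->1]=5 prod=4 -> inv=[4 6 7]
Step 2: demand=3,sold=3 ship[1->2]=3 ship[0->1]=4 prod=4 -> inv=[4 7 7]
Step 3: demand=3,sold=3 ship[1->2]=3 ship[0->1]=4 prod=4 -> inv=[4 8 7]
Step 4: demand=3,sold=3 ship[1->2]=3 ship[0->1]=4 prod=4 -> inv=[4 9 7]

4 9 7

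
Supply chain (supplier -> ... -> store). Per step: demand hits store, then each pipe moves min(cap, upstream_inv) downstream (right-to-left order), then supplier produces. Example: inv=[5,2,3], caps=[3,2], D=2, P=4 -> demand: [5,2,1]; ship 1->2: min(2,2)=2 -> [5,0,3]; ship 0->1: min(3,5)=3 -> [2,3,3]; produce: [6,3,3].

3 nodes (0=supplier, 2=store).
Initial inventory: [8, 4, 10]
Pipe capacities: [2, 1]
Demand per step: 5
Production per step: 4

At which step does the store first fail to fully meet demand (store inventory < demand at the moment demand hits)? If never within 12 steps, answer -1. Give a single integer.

Step 1: demand=5,sold=5 ship[1->2]=1 ship[0->1]=2 prod=4 -> [10 5 6]
Step 2: demand=5,sold=5 ship[1->2]=1 ship[0->1]=2 prod=4 -> [12 6 2]
Step 3: demand=5,sold=2 ship[1->2]=1 ship[0->1]=2 prod=4 -> [14 7 1]
Step 4: demand=5,sold=1 ship[1->2]=1 ship[0->1]=2 prod=4 -> [16 8 1]
Step 5: demand=5,sold=1 ship[1->2]=1 ship[0->1]=2 prod=4 -> [18 9 1]
Step 6: demand=5,sold=1 ship[1->2]=1 ship[0->1]=2 prod=4 -> [20 10 1]
Step 7: demand=5,sold=1 ship[1->2]=1 ship[0->1]=2 prod=4 -> [22 11 1]
Step 8: demand=5,sold=1 ship[1->2]=1 ship[0->1]=2 prod=4 -> [24 12 1]
Step 9: demand=5,sold=1 ship[1->2]=1 ship[0->1]=2 prod=4 -> [26 13 1]
Step 10: demand=5,sold=1 ship[1->2]=1 ship[0->1]=2 prod=4 -> [28 14 1]
Step 11: demand=5,sold=1 ship[1->2]=1 ship[0->1]=2 prod=4 -> [30 15 1]
Step 12: demand=5,sold=1 ship[1->2]=1 ship[0->1]=2 prod=4 -> [32 16 1]
First stockout at step 3

3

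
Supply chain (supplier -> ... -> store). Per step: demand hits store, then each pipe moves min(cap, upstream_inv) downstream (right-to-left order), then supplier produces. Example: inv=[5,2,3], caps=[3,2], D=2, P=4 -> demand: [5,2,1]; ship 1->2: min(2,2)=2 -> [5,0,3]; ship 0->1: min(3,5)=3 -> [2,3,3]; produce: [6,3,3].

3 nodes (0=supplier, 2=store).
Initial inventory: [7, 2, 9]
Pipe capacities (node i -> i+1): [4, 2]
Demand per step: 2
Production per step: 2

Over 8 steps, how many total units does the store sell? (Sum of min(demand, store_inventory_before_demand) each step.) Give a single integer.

Step 1: sold=2 (running total=2) -> [5 4 9]
Step 2: sold=2 (running total=4) -> [3 6 9]
Step 3: sold=2 (running total=6) -> [2 7 9]
Step 4: sold=2 (running total=8) -> [2 7 9]
Step 5: sold=2 (running total=10) -> [2 7 9]
Step 6: sold=2 (running total=12) -> [2 7 9]
Step 7: sold=2 (running total=14) -> [2 7 9]
Step 8: sold=2 (running total=16) -> [2 7 9]

Answer: 16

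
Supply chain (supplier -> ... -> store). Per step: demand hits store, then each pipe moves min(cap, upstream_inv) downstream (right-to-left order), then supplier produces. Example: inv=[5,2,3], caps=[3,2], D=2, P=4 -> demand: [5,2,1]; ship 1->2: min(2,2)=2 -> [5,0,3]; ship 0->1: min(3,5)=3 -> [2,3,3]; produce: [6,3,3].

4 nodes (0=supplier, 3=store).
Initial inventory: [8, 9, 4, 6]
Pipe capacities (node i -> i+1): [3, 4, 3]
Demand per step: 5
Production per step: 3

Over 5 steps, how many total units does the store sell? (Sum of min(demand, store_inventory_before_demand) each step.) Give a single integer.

Step 1: sold=5 (running total=5) -> [8 8 5 4]
Step 2: sold=4 (running total=9) -> [8 7 6 3]
Step 3: sold=3 (running total=12) -> [8 6 7 3]
Step 4: sold=3 (running total=15) -> [8 5 8 3]
Step 5: sold=3 (running total=18) -> [8 4 9 3]

Answer: 18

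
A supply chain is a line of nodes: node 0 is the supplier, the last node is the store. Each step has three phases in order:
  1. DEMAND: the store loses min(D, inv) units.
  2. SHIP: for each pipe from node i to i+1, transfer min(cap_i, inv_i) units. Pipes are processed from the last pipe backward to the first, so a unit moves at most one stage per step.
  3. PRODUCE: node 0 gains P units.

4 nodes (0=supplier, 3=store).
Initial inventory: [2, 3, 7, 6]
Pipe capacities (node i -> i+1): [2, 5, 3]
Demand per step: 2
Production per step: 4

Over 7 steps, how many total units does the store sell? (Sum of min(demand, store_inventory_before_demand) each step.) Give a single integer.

Step 1: sold=2 (running total=2) -> [4 2 7 7]
Step 2: sold=2 (running total=4) -> [6 2 6 8]
Step 3: sold=2 (running total=6) -> [8 2 5 9]
Step 4: sold=2 (running total=8) -> [10 2 4 10]
Step 5: sold=2 (running total=10) -> [12 2 3 11]
Step 6: sold=2 (running total=12) -> [14 2 2 12]
Step 7: sold=2 (running total=14) -> [16 2 2 12]

Answer: 14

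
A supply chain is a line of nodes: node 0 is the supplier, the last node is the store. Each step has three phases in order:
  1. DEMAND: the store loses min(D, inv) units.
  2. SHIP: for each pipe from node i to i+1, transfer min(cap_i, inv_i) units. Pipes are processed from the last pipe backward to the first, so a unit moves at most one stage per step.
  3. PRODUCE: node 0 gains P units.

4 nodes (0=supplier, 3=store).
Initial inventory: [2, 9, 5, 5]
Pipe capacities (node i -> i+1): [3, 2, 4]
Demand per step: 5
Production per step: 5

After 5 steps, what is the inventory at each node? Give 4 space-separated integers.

Step 1: demand=5,sold=5 ship[2->3]=4 ship[1->2]=2 ship[0->1]=2 prod=5 -> inv=[5 9 3 4]
Step 2: demand=5,sold=4 ship[2->3]=3 ship[1->2]=2 ship[0->1]=3 prod=5 -> inv=[7 10 2 3]
Step 3: demand=5,sold=3 ship[2->3]=2 ship[1->2]=2 ship[0->1]=3 prod=5 -> inv=[9 11 2 2]
Step 4: demand=5,sold=2 ship[2->3]=2 ship[1->2]=2 ship[0->1]=3 prod=5 -> inv=[11 12 2 2]
Step 5: demand=5,sold=2 ship[2->3]=2 ship[1->2]=2 ship[0->1]=3 prod=5 -> inv=[13 13 2 2]

13 13 2 2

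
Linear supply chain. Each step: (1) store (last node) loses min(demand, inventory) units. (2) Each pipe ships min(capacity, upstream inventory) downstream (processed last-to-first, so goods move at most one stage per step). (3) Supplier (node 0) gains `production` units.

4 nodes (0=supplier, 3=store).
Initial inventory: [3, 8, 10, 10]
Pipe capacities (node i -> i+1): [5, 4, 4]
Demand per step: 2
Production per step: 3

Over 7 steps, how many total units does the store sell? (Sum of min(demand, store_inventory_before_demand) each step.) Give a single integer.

Step 1: sold=2 (running total=2) -> [3 7 10 12]
Step 2: sold=2 (running total=4) -> [3 6 10 14]
Step 3: sold=2 (running total=6) -> [3 5 10 16]
Step 4: sold=2 (running total=8) -> [3 4 10 18]
Step 5: sold=2 (running total=10) -> [3 3 10 20]
Step 6: sold=2 (running total=12) -> [3 3 9 22]
Step 7: sold=2 (running total=14) -> [3 3 8 24]

Answer: 14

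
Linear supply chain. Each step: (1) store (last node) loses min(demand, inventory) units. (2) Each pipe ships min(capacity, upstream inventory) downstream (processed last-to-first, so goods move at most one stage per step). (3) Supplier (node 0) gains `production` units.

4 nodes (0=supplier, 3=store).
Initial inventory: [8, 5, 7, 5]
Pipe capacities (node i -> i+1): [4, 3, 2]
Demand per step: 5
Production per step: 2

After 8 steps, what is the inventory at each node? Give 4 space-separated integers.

Step 1: demand=5,sold=5 ship[2->3]=2 ship[1->2]=3 ship[0->1]=4 prod=2 -> inv=[6 6 8 2]
Step 2: demand=5,sold=2 ship[2->3]=2 ship[1->2]=3 ship[0->1]=4 prod=2 -> inv=[4 7 9 2]
Step 3: demand=5,sold=2 ship[2->3]=2 ship[1->2]=3 ship[0->1]=4 prod=2 -> inv=[2 8 10 2]
Step 4: demand=5,sold=2 ship[2->3]=2 ship[1->2]=3 ship[0->1]=2 prod=2 -> inv=[2 7 11 2]
Step 5: demand=5,sold=2 ship[2->3]=2 ship[1->2]=3 ship[0->1]=2 prod=2 -> inv=[2 6 12 2]
Step 6: demand=5,sold=2 ship[2->3]=2 ship[1->2]=3 ship[0->1]=2 prod=2 -> inv=[2 5 13 2]
Step 7: demand=5,sold=2 ship[2->3]=2 ship[1->2]=3 ship[0->1]=2 prod=2 -> inv=[2 4 14 2]
Step 8: demand=5,sold=2 ship[2->3]=2 ship[1->2]=3 ship[0->1]=2 prod=2 -> inv=[2 3 15 2]

2 3 15 2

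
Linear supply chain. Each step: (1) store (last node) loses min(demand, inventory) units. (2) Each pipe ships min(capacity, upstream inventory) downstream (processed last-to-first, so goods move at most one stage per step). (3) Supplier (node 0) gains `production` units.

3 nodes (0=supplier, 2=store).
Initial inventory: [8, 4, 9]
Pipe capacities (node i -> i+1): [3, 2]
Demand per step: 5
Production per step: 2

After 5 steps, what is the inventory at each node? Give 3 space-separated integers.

Step 1: demand=5,sold=5 ship[1->2]=2 ship[0->1]=3 prod=2 -> inv=[7 5 6]
Step 2: demand=5,sold=5 ship[1->2]=2 ship[0->1]=3 prod=2 -> inv=[6 6 3]
Step 3: demand=5,sold=3 ship[1->2]=2 ship[0->1]=3 prod=2 -> inv=[5 7 2]
Step 4: demand=5,sold=2 ship[1->2]=2 ship[0->1]=3 prod=2 -> inv=[4 8 2]
Step 5: demand=5,sold=2 ship[1->2]=2 ship[0->1]=3 prod=2 -> inv=[3 9 2]

3 9 2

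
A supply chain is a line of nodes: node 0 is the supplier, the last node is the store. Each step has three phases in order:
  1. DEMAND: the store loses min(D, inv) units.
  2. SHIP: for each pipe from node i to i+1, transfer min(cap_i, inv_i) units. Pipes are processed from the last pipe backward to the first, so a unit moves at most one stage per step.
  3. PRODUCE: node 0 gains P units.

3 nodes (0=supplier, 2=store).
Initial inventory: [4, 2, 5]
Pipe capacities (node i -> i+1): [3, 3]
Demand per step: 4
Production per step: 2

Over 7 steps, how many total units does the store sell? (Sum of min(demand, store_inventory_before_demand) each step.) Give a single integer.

Answer: 19

Derivation:
Step 1: sold=4 (running total=4) -> [3 3 3]
Step 2: sold=3 (running total=7) -> [2 3 3]
Step 3: sold=3 (running total=10) -> [2 2 3]
Step 4: sold=3 (running total=13) -> [2 2 2]
Step 5: sold=2 (running total=15) -> [2 2 2]
Step 6: sold=2 (running total=17) -> [2 2 2]
Step 7: sold=2 (running total=19) -> [2 2 2]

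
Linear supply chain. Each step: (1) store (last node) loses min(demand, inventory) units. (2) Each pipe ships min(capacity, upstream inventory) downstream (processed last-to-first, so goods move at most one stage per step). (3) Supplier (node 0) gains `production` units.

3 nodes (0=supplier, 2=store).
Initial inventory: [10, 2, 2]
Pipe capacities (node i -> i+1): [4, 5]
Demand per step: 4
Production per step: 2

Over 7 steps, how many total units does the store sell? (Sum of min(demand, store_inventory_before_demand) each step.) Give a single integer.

Step 1: sold=2 (running total=2) -> [8 4 2]
Step 2: sold=2 (running total=4) -> [6 4 4]
Step 3: sold=4 (running total=8) -> [4 4 4]
Step 4: sold=4 (running total=12) -> [2 4 4]
Step 5: sold=4 (running total=16) -> [2 2 4]
Step 6: sold=4 (running total=20) -> [2 2 2]
Step 7: sold=2 (running total=22) -> [2 2 2]

Answer: 22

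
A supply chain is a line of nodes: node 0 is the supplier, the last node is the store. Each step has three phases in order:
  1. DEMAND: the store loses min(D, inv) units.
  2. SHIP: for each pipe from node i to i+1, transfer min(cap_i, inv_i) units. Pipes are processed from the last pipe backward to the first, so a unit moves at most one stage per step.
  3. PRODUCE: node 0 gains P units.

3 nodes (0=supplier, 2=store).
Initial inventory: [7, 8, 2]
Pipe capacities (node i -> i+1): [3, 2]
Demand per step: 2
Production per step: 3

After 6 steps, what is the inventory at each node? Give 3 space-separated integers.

Step 1: demand=2,sold=2 ship[1->2]=2 ship[0->1]=3 prod=3 -> inv=[7 9 2]
Step 2: demand=2,sold=2 ship[1->2]=2 ship[0->1]=3 prod=3 -> inv=[7 10 2]
Step 3: demand=2,sold=2 ship[1->2]=2 ship[0->1]=3 prod=3 -> inv=[7 11 2]
Step 4: demand=2,sold=2 ship[1->2]=2 ship[0->1]=3 prod=3 -> inv=[7 12 2]
Step 5: demand=2,sold=2 ship[1->2]=2 ship[0->1]=3 prod=3 -> inv=[7 13 2]
Step 6: demand=2,sold=2 ship[1->2]=2 ship[0->1]=3 prod=3 -> inv=[7 14 2]

7 14 2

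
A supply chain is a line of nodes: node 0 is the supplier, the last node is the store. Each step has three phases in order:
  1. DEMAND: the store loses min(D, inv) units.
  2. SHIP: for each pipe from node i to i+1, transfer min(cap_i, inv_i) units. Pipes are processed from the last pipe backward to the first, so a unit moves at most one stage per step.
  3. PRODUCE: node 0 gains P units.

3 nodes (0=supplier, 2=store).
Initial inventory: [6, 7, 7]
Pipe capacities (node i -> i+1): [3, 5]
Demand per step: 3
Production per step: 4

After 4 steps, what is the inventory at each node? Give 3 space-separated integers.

Step 1: demand=3,sold=3 ship[1->2]=5 ship[0->1]=3 prod=4 -> inv=[7 5 9]
Step 2: demand=3,sold=3 ship[1->2]=5 ship[0->1]=3 prod=4 -> inv=[8 3 11]
Step 3: demand=3,sold=3 ship[1->2]=3 ship[0->1]=3 prod=4 -> inv=[9 3 11]
Step 4: demand=3,sold=3 ship[1->2]=3 ship[0->1]=3 prod=4 -> inv=[10 3 11]

10 3 11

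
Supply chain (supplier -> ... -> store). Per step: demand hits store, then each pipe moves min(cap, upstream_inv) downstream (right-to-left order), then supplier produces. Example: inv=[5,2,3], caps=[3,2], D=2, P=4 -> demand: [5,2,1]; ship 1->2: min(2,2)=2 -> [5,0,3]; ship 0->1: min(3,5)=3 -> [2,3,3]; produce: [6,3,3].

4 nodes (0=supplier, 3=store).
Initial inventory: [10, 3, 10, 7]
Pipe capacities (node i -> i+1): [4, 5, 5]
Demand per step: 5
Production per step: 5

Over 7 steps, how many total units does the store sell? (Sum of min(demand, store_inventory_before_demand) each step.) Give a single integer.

Step 1: sold=5 (running total=5) -> [11 4 8 7]
Step 2: sold=5 (running total=10) -> [12 4 7 7]
Step 3: sold=5 (running total=15) -> [13 4 6 7]
Step 4: sold=5 (running total=20) -> [14 4 5 7]
Step 5: sold=5 (running total=25) -> [15 4 4 7]
Step 6: sold=5 (running total=30) -> [16 4 4 6]
Step 7: sold=5 (running total=35) -> [17 4 4 5]

Answer: 35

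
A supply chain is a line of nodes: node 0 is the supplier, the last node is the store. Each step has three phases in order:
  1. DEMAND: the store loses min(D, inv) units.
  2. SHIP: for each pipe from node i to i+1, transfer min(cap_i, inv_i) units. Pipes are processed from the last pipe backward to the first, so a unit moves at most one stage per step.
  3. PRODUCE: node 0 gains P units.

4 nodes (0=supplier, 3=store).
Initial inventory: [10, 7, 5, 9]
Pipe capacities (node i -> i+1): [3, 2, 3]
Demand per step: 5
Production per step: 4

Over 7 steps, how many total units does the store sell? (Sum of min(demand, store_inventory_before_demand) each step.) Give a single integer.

Step 1: sold=5 (running total=5) -> [11 8 4 7]
Step 2: sold=5 (running total=10) -> [12 9 3 5]
Step 3: sold=5 (running total=15) -> [13 10 2 3]
Step 4: sold=3 (running total=18) -> [14 11 2 2]
Step 5: sold=2 (running total=20) -> [15 12 2 2]
Step 6: sold=2 (running total=22) -> [16 13 2 2]
Step 7: sold=2 (running total=24) -> [17 14 2 2]

Answer: 24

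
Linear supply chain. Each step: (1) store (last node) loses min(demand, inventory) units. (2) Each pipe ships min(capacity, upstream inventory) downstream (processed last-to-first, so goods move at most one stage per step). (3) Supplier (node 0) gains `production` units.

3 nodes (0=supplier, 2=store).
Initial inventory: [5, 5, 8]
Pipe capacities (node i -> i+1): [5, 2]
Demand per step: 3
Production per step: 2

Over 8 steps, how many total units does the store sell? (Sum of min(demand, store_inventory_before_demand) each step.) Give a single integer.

Answer: 22

Derivation:
Step 1: sold=3 (running total=3) -> [2 8 7]
Step 2: sold=3 (running total=6) -> [2 8 6]
Step 3: sold=3 (running total=9) -> [2 8 5]
Step 4: sold=3 (running total=12) -> [2 8 4]
Step 5: sold=3 (running total=15) -> [2 8 3]
Step 6: sold=3 (running total=18) -> [2 8 2]
Step 7: sold=2 (running total=20) -> [2 8 2]
Step 8: sold=2 (running total=22) -> [2 8 2]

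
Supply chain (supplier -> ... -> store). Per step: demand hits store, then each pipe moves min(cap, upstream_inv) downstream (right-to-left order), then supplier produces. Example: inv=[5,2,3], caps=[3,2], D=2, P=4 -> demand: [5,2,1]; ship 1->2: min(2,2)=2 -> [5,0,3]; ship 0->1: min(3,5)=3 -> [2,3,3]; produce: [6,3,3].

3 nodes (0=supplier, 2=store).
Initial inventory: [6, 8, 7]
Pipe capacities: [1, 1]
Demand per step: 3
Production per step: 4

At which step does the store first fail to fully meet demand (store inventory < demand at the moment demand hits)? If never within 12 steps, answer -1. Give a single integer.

Step 1: demand=3,sold=3 ship[1->2]=1 ship[0->1]=1 prod=4 -> [9 8 5]
Step 2: demand=3,sold=3 ship[1->2]=1 ship[0->1]=1 prod=4 -> [12 8 3]
Step 3: demand=3,sold=3 ship[1->2]=1 ship[0->1]=1 prod=4 -> [15 8 1]
Step 4: demand=3,sold=1 ship[1->2]=1 ship[0->1]=1 prod=4 -> [18 8 1]
Step 5: demand=3,sold=1 ship[1->2]=1 ship[0->1]=1 prod=4 -> [21 8 1]
Step 6: demand=3,sold=1 ship[1->2]=1 ship[0->1]=1 prod=4 -> [24 8 1]
Step 7: demand=3,sold=1 ship[1->2]=1 ship[0->1]=1 prod=4 -> [27 8 1]
Step 8: demand=3,sold=1 ship[1->2]=1 ship[0->1]=1 prod=4 -> [30 8 1]
Step 9: demand=3,sold=1 ship[1->2]=1 ship[0->1]=1 prod=4 -> [33 8 1]
Step 10: demand=3,sold=1 ship[1->2]=1 ship[0->1]=1 prod=4 -> [36 8 1]
Step 11: demand=3,sold=1 ship[1->2]=1 ship[0->1]=1 prod=4 -> [39 8 1]
Step 12: demand=3,sold=1 ship[1->2]=1 ship[0->1]=1 prod=4 -> [42 8 1]
First stockout at step 4

4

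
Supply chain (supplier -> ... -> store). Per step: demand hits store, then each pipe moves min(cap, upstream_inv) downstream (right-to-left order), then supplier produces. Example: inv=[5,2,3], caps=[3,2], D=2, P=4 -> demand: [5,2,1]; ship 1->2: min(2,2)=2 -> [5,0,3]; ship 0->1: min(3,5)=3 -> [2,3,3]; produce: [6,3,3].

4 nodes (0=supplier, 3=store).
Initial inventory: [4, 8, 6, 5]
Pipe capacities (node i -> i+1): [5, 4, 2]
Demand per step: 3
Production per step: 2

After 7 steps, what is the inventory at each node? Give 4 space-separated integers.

Step 1: demand=3,sold=3 ship[2->3]=2 ship[1->2]=4 ship[0->1]=4 prod=2 -> inv=[2 8 8 4]
Step 2: demand=3,sold=3 ship[2->3]=2 ship[1->2]=4 ship[0->1]=2 prod=2 -> inv=[2 6 10 3]
Step 3: demand=3,sold=3 ship[2->3]=2 ship[1->2]=4 ship[0->1]=2 prod=2 -> inv=[2 4 12 2]
Step 4: demand=3,sold=2 ship[2->3]=2 ship[1->2]=4 ship[0->1]=2 prod=2 -> inv=[2 2 14 2]
Step 5: demand=3,sold=2 ship[2->3]=2 ship[1->2]=2 ship[0->1]=2 prod=2 -> inv=[2 2 14 2]
Step 6: demand=3,sold=2 ship[2->3]=2 ship[1->2]=2 ship[0->1]=2 prod=2 -> inv=[2 2 14 2]
Step 7: demand=3,sold=2 ship[2->3]=2 ship[1->2]=2 ship[0->1]=2 prod=2 -> inv=[2 2 14 2]

2 2 14 2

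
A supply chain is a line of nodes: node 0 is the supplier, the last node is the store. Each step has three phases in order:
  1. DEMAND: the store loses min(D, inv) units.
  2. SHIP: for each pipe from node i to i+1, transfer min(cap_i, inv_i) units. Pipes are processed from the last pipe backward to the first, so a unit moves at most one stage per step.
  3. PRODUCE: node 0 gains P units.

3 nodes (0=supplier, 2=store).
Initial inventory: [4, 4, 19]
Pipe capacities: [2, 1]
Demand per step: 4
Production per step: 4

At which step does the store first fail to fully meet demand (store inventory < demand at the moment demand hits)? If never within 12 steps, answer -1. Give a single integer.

Step 1: demand=4,sold=4 ship[1->2]=1 ship[0->1]=2 prod=4 -> [6 5 16]
Step 2: demand=4,sold=4 ship[1->2]=1 ship[0->1]=2 prod=4 -> [8 6 13]
Step 3: demand=4,sold=4 ship[1->2]=1 ship[0->1]=2 prod=4 -> [10 7 10]
Step 4: demand=4,sold=4 ship[1->2]=1 ship[0->1]=2 prod=4 -> [12 8 7]
Step 5: demand=4,sold=4 ship[1->2]=1 ship[0->1]=2 prod=4 -> [14 9 4]
Step 6: demand=4,sold=4 ship[1->2]=1 ship[0->1]=2 prod=4 -> [16 10 1]
Step 7: demand=4,sold=1 ship[1->2]=1 ship[0->1]=2 prod=4 -> [18 11 1]
Step 8: demand=4,sold=1 ship[1->2]=1 ship[0->1]=2 prod=4 -> [20 12 1]
Step 9: demand=4,sold=1 ship[1->2]=1 ship[0->1]=2 prod=4 -> [22 13 1]
Step 10: demand=4,sold=1 ship[1->2]=1 ship[0->1]=2 prod=4 -> [24 14 1]
Step 11: demand=4,sold=1 ship[1->2]=1 ship[0->1]=2 prod=4 -> [26 15 1]
Step 12: demand=4,sold=1 ship[1->2]=1 ship[0->1]=2 prod=4 -> [28 16 1]
First stockout at step 7

7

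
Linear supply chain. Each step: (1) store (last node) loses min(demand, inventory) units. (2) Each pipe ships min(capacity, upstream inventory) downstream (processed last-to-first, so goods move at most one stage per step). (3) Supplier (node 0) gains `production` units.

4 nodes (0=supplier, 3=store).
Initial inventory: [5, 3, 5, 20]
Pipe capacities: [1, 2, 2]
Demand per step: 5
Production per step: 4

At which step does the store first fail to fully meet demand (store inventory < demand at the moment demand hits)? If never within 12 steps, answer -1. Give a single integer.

Step 1: demand=5,sold=5 ship[2->3]=2 ship[1->2]=2 ship[0->1]=1 prod=4 -> [8 2 5 17]
Step 2: demand=5,sold=5 ship[2->3]=2 ship[1->2]=2 ship[0->1]=1 prod=4 -> [11 1 5 14]
Step 3: demand=5,sold=5 ship[2->3]=2 ship[1->2]=1 ship[0->1]=1 prod=4 -> [14 1 4 11]
Step 4: demand=5,sold=5 ship[2->3]=2 ship[1->2]=1 ship[0->1]=1 prod=4 -> [17 1 3 8]
Step 5: demand=5,sold=5 ship[2->3]=2 ship[1->2]=1 ship[0->1]=1 prod=4 -> [20 1 2 5]
Step 6: demand=5,sold=5 ship[2->3]=2 ship[1->2]=1 ship[0->1]=1 prod=4 -> [23 1 1 2]
Step 7: demand=5,sold=2 ship[2->3]=1 ship[1->2]=1 ship[0->1]=1 prod=4 -> [26 1 1 1]
Step 8: demand=5,sold=1 ship[2->3]=1 ship[1->2]=1 ship[0->1]=1 prod=4 -> [29 1 1 1]
Step 9: demand=5,sold=1 ship[2->3]=1 ship[1->2]=1 ship[0->1]=1 prod=4 -> [32 1 1 1]
Step 10: demand=5,sold=1 ship[2->3]=1 ship[1->2]=1 ship[0->1]=1 prod=4 -> [35 1 1 1]
Step 11: demand=5,sold=1 ship[2->3]=1 ship[1->2]=1 ship[0->1]=1 prod=4 -> [38 1 1 1]
Step 12: demand=5,sold=1 ship[2->3]=1 ship[1->2]=1 ship[0->1]=1 prod=4 -> [41 1 1 1]
First stockout at step 7

7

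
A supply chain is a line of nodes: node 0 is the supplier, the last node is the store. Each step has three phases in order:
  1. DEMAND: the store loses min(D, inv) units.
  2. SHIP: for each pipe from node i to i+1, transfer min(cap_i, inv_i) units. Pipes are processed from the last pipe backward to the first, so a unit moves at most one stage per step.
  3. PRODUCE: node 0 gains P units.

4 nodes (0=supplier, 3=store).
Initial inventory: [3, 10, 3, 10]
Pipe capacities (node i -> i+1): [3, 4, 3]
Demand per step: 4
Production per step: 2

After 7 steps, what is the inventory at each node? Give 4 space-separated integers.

Step 1: demand=4,sold=4 ship[2->3]=3 ship[1->2]=4 ship[0->1]=3 prod=2 -> inv=[2 9 4 9]
Step 2: demand=4,sold=4 ship[2->3]=3 ship[1->2]=4 ship[0->1]=2 prod=2 -> inv=[2 7 5 8]
Step 3: demand=4,sold=4 ship[2->3]=3 ship[1->2]=4 ship[0->1]=2 prod=2 -> inv=[2 5 6 7]
Step 4: demand=4,sold=4 ship[2->3]=3 ship[1->2]=4 ship[0->1]=2 prod=2 -> inv=[2 3 7 6]
Step 5: demand=4,sold=4 ship[2->3]=3 ship[1->2]=3 ship[0->1]=2 prod=2 -> inv=[2 2 7 5]
Step 6: demand=4,sold=4 ship[2->3]=3 ship[1->2]=2 ship[0->1]=2 prod=2 -> inv=[2 2 6 4]
Step 7: demand=4,sold=4 ship[2->3]=3 ship[1->2]=2 ship[0->1]=2 prod=2 -> inv=[2 2 5 3]

2 2 5 3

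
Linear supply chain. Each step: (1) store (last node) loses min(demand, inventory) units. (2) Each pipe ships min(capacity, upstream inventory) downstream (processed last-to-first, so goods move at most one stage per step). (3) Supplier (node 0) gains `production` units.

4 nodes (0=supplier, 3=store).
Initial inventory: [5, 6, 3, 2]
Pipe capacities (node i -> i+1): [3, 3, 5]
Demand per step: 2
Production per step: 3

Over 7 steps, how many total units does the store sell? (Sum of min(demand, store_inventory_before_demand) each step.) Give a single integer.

Answer: 14

Derivation:
Step 1: sold=2 (running total=2) -> [5 6 3 3]
Step 2: sold=2 (running total=4) -> [5 6 3 4]
Step 3: sold=2 (running total=6) -> [5 6 3 5]
Step 4: sold=2 (running total=8) -> [5 6 3 6]
Step 5: sold=2 (running total=10) -> [5 6 3 7]
Step 6: sold=2 (running total=12) -> [5 6 3 8]
Step 7: sold=2 (running total=14) -> [5 6 3 9]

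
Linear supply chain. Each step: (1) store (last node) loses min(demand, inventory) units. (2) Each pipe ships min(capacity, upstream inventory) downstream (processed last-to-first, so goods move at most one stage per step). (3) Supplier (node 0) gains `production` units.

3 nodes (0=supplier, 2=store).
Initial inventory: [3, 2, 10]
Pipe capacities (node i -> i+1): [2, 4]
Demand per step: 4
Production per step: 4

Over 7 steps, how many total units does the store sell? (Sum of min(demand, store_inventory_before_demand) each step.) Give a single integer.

Answer: 22

Derivation:
Step 1: sold=4 (running total=4) -> [5 2 8]
Step 2: sold=4 (running total=8) -> [7 2 6]
Step 3: sold=4 (running total=12) -> [9 2 4]
Step 4: sold=4 (running total=16) -> [11 2 2]
Step 5: sold=2 (running total=18) -> [13 2 2]
Step 6: sold=2 (running total=20) -> [15 2 2]
Step 7: sold=2 (running total=22) -> [17 2 2]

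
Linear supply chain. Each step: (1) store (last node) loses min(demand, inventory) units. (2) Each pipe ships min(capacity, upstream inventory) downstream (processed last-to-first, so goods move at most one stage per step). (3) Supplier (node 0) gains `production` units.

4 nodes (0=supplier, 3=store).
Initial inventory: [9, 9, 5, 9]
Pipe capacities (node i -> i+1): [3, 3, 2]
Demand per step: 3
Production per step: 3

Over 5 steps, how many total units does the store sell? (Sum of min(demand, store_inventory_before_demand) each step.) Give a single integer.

Step 1: sold=3 (running total=3) -> [9 9 6 8]
Step 2: sold=3 (running total=6) -> [9 9 7 7]
Step 3: sold=3 (running total=9) -> [9 9 8 6]
Step 4: sold=3 (running total=12) -> [9 9 9 5]
Step 5: sold=3 (running total=15) -> [9 9 10 4]

Answer: 15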